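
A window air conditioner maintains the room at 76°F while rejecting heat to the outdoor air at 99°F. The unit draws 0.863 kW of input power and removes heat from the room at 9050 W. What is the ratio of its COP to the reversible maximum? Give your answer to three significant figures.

Converting, Q̇_C = 9050 W = 9.050 kW, so COP_actual = Q̇_C/Ẇ = 9.050/0.8630 = 10.49.
In absolute terms T_C = 297.59 K and T_H = 310.37 K, so ΔT = 12.78 K.
COP_Carnot = T_C/ΔT = 297.59/12.78 = 23.29.
η_II = COP_actual/COP_Carnot = 10.49/23.29 = 0.4503.

0.450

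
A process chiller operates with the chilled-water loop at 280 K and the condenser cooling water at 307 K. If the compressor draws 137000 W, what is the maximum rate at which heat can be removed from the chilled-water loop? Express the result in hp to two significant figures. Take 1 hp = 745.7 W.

1900 hp

The reservoir spacing is ΔT = 307 − 280 = 27.00 K.
COP_Carnot = T_C/ΔT = 280.00/27.00 = 10.37.
Q̇_max = COP_Carnot × Ẇ = 10.37 × 137000 W = 1421000 W = 1905 hp.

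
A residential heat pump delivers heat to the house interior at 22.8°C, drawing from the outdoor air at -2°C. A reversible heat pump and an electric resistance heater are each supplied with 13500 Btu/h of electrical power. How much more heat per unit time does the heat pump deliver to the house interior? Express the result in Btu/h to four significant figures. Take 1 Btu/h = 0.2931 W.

In absolute terms T_C = 271.15 K and T_H = 295.95 K, so ΔT = 24.80 K.
COP_Carnot = T_H/ΔT = 295.95/24.80 = 11.93.
The heat pump delivers Q̇_H = COP × Ẇ = 161100 Btu/h; the resistance heater delivers Ẇ = 13500 Btu/h.
Extra = (COP − 1)·Ẇ = 147600 Btu/h.

147600 Btu/h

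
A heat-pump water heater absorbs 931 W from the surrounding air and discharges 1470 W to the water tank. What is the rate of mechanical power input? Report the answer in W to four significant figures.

539.0 W

For a cyclic device the first law requires Q̇_H = Q̇_C + Ẇ.
Ẇ = Q̇_H − Q̇_C = 539.0 W.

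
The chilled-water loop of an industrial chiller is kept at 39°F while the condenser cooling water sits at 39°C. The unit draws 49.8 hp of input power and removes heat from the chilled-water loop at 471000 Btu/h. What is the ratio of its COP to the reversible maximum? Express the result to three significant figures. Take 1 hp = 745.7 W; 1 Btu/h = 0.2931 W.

Converting, Q̇_C = 471000 Btu/h = 185.1 hp, so COP_actual = Q̇_C/Ẇ = 185.1/49.80 = 3.717.
In absolute terms T_C = 277.04 K and T_H = 312.15 K, so ΔT = 35.11 K.
COP_Carnot = T_C/ΔT = 277.04/35.11 = 7.890.
η_II = COP_actual/COP_Carnot = 3.717/7.890 = 0.4711.

0.471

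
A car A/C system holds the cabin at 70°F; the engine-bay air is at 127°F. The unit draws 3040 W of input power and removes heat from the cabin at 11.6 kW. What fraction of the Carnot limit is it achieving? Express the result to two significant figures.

Converting, Q̇_C = 11.60 kW = 11600 W, so COP_actual = Q̇_C/Ẇ = 11600/3040 = 3.816.
In absolute terms T_C = 294.26 K and T_H = 325.93 K, so ΔT = 31.67 K.
COP_Carnot = T_C/ΔT = 294.26/31.67 = 9.292.
η_II = COP_actual/COP_Carnot = 3.816/9.292 = 0.4106.

0.41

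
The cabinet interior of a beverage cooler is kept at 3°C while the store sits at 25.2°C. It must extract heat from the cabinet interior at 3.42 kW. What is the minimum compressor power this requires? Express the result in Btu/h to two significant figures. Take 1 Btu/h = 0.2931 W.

940 Btu/h

In absolute terms T_C = 276.15 K and T_H = 298.35 K, so ΔT = 22.20 K.
COP_Carnot = T_C/ΔT = 276.15/22.20 = 12.44.
Ẇ_min = Q̇/COP_Carnot = 3.420/12.44 = 0.2749 kW = 938.0 Btu/h.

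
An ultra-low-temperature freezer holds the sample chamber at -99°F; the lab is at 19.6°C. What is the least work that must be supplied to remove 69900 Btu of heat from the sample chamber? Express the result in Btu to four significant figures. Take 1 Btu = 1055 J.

In absolute terms T_C = 200.37 K and T_H = 292.75 K, so ΔT = 92.38 K.
The reversible limit is COP_R = T_C/ΔT = 2.169, so W_min = Q_C/COP = Q_C·ΔT/T_C.
W_min = 69900 × 92.38/200.37 = 32230 Btu.

32230 Btu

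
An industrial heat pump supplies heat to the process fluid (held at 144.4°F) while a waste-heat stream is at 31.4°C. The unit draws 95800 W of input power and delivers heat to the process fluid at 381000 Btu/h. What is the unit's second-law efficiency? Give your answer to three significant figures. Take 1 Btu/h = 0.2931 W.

Converting, Q̇_H = 381000 Btu/h = 111700 W, so COP_actual = Q̇_H/Ẇ = 111700/95800 = 1.166.
In absolute terms T_C = 304.55 K and T_H = 335.59 K, so ΔT = 31.04 K.
COP_Carnot = T_H/ΔT = 335.59/31.04 = 10.81.
η_II = COP_actual/COP_Carnot = 1.166/10.81 = 0.1078.

0.108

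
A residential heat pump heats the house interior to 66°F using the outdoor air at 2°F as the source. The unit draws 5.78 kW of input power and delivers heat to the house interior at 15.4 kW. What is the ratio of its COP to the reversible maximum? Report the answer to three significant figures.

0.324

COP_actual = Q̇_H/Ẇ = 15.40/5.780 = 2.664.
In absolute terms T_C = 256.48 K and T_H = 292.04 K, so ΔT = 35.56 K.
COP_Carnot = T_H/ΔT = 292.04/35.56 = 8.214.
η_II = COP_actual/COP_Carnot = 2.664/8.214 = 0.3244.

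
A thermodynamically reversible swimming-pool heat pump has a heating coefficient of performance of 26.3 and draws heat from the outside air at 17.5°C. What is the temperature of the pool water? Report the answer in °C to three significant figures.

COP_HP = T_H/(T_H − T_C) rearranges to T_H = COP·T_C/(COP − 1).
With T_C = 290.65 K, T_H = 26.3 × 290.65/25.30 = 302.14 K.
Converting, 302.14 K = 28.99°C.

29.0 °C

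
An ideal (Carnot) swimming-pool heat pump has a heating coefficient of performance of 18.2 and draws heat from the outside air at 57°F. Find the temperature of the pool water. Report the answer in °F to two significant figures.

87 °F

COP_HP = T_H/(T_H − T_C) rearranges to T_H = COP·T_C/(COP − 1).
With T_C = 287.04 K, T_H = 18.2 × 287.04/17.20 = 303.73 K.
Converting, 303.73 K = 87.04°F.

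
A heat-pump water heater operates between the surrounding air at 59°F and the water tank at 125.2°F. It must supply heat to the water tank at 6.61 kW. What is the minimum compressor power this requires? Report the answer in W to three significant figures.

In absolute terms T_C = 288.15 K and T_H = 324.93 K, so ΔT = 36.78 K.
COP_Carnot = T_H/ΔT = 324.93/36.78 = 8.835.
Ẇ_min = Q̇/COP_Carnot = 6.610/8.835 = 0.7482 kW = 748.2 W.

748 W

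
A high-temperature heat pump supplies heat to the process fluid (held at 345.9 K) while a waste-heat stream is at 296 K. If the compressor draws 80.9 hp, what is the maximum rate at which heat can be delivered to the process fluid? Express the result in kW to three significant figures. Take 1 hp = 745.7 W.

418 kW

The reservoir spacing is ΔT = 345.9 − 296 = 49.90 K.
COP_Carnot = T_H/ΔT = 345.90/49.90 = 6.932.
Q̇_max = COP_Carnot × Ẇ = 6.932 × 80.90 hp = 560.8 hp = 418.2 kW.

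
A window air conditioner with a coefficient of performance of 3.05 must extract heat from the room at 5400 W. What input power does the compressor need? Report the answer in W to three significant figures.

Ẇ = Q̇_C/COP = 5400/3.05 = 1770 W.

1770 W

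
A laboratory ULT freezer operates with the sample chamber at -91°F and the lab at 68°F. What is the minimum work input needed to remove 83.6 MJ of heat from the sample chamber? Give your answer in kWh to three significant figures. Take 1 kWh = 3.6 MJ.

10.0 kWh

In absolute terms T_C = 204.82 K and T_H = 293.15 K, so ΔT = 88.33 K.
The reversible limit is COP_R = T_C/ΔT = 2.319, so W_min = Q_C/COP = Q_C·ΔT/T_C.
W_min = 83.60 × 88.33/204.82 = 36.06 MJ = 10.02 kWh.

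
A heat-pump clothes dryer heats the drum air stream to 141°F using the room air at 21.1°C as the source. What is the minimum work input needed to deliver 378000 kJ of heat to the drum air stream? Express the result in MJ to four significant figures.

In absolute terms T_C = 294.25 K and T_H = 333.71 K, so ΔT = 39.46 K.
The reversible limit is COP_HP = T_H/ΔT = 8.458, so W_min = Q_H/COP = Q_H·ΔT/T_H.
W_min = 378000 × 39.46/333.71 = 44690 kJ = 44.69 MJ.

44.69 MJ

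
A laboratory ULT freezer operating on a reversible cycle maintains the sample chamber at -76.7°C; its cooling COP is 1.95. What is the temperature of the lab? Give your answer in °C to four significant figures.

COP_R = T_C/(T_H − T_C) gives T_H − T_C = T_C/COP.
With T_C = 196.45 K, T_H = 196.45 × (1 + 1/1.95) = 297.19 K.
Converting, 297.19 K = 24.04°C.

24.04 °C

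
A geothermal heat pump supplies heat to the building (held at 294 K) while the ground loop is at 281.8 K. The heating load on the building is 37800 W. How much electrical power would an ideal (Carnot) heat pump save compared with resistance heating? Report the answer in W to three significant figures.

36200 W

The reservoir spacing is ΔT = 294 − 281.8 = 12.20 K.
COP_Carnot = T_H/ΔT = 294.00/12.20 = 24.10.
Resistance heating needs Ẇ_res = Q̇_H = 37800 W; the reversible heat pump needs only Ẇ_hp = Q̇_H/COP = 1569 W.
Saving = 37800 − 1569 = 36230 W.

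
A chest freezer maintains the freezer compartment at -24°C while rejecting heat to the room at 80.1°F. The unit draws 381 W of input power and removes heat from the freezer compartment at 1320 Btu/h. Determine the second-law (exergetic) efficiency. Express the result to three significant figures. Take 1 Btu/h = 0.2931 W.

Converting, Q̇_C = 1320 Btu/h = 386.9 W, so COP_actual = Q̇_C/Ẇ = 386.9/381.0 = 1.015.
In absolute terms T_C = 249.15 K and T_H = 299.87 K, so ΔT = 50.72 K.
COP_Carnot = T_C/ΔT = 249.15/50.72 = 4.912.
η_II = COP_actual/COP_Carnot = 1.015/4.912 = 0.2067.

0.207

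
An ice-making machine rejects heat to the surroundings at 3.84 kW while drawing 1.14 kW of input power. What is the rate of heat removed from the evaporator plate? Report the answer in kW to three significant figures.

For a cyclic device the first law requires Q̇_H = Q̇_C + Ẇ.
Q̇_C = Q̇_H − Ẇ = 2.700 kW.

2.70 kW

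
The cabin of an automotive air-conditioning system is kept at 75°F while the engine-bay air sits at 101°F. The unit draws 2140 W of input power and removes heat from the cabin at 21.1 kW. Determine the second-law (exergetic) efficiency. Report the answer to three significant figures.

Converting, Q̇_C = 21.10 kW = 21100 W, so COP_actual = Q̇_C/Ẇ = 21100/2140 = 9.860.
In absolute terms T_C = 297.04 K and T_H = 311.48 K, so ΔT = 14.44 K.
COP_Carnot = T_C/ΔT = 297.04/14.44 = 20.56.
η_II = COP_actual/COP_Carnot = 9.860/20.56 = 0.4795.

0.479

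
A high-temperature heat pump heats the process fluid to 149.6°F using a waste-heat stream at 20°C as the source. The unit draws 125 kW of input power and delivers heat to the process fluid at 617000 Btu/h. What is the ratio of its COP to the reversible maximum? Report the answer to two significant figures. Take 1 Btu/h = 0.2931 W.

0.19

Converting, Q̇_H = 617000 Btu/h = 180.8 kW, so COP_actual = Q̇_H/Ẇ = 180.8/125.0 = 1.447.
In absolute terms T_C = 293.15 K and T_H = 338.48 K, so ΔT = 45.33 K.
COP_Carnot = T_H/ΔT = 338.48/45.33 = 7.467.
η_II = COP_actual/COP_Carnot = 1.447/7.467 = 0.1938.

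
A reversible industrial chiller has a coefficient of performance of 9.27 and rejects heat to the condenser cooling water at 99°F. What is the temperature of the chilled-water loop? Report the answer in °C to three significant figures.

7.00 °C

For a Carnot refrigerator COP_R = T_C/(T_H − T_C), so T_C = COP·T_H/(1 + COP).
With T_H = 310.37 K, T_C = 9.27 × 310.37/10.27 = 280.15 K.
Converting, 280.15 K = 7.00°C.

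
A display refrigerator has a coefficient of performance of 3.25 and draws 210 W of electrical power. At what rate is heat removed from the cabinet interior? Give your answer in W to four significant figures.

682.5 W

Q̇_C = COP × Ẇ = 3.25 × 210.0 = 682.5 W.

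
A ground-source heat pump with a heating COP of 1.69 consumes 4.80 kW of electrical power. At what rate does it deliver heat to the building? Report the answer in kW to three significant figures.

Q̇_H = COP_HP × Ẇ = 1.69 × 4.800 = 8.112 kW.

8.11 kW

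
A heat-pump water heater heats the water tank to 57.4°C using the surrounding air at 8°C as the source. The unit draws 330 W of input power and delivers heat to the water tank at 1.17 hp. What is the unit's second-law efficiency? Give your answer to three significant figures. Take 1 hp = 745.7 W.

0.395

Converting, Q̇_H = 1.170 hp = 872.5 W, so COP_actual = Q̇_H/Ẇ = 872.5/330.0 = 2.644.
In absolute terms T_C = 281.15 K and T_H = 330.55 K, so ΔT = 49.40 K.
COP_Carnot = T_H/ΔT = 330.55/49.40 = 6.691.
η_II = COP_actual/COP_Carnot = 2.644/6.691 = 0.3951.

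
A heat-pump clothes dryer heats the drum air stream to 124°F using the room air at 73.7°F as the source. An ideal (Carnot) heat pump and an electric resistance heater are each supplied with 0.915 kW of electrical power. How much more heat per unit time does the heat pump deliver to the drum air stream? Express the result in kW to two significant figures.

In absolute terms T_C = 296.32 K and T_H = 324.26 K, so ΔT = 27.94 K.
COP_Carnot = T_H/ΔT = 324.26/27.94 = 11.60.
The heat pump delivers Q̇_H = COP × Ẇ = 10.62 kW; the resistance heater delivers Ẇ = 0.9150 kW.
Extra = (COP − 1)·Ẇ = 9.702 kW.

9.7 kW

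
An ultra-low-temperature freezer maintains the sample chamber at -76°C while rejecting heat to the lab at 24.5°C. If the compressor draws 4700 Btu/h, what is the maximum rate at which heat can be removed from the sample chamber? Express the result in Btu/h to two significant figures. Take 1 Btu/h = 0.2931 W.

9200 Btu/h

In absolute terms T_C = 197.15 K and T_H = 297.65 K, so ΔT = 100.5 K.
COP_Carnot = T_C/ΔT = 197.15/100.5 = 1.962.
Q̇_max = COP_Carnot × Ẇ = 1.962 × 4700 Btu/h = 9220 Btu/h.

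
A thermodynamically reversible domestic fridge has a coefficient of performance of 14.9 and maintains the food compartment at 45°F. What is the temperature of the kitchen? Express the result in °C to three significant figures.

26.0 °C

COP_R = T_C/(T_H − T_C) gives T_H − T_C = T_C/COP.
With T_C = 280.37 K, T_H = 280.37 × (1 + 1/14.9) = 299.19 K.
Converting, 299.19 K = 26.04°C.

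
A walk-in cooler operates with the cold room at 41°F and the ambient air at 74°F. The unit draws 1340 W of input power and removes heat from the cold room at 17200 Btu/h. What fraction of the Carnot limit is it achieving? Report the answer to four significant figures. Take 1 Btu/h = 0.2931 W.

Converting, Q̇_C = 17200 Btu/h = 5041 W, so COP_actual = Q̇_C/Ẇ = 5041/1340 = 3.762.
In absolute terms T_C = 278.15 K and T_H = 296.48 K, so ΔT = 18.33 K.
COP_Carnot = T_C/ΔT = 278.15/18.33 = 15.17.
η_II = COP_actual/COP_Carnot = 3.762/15.17 = 0.2480.

0.2480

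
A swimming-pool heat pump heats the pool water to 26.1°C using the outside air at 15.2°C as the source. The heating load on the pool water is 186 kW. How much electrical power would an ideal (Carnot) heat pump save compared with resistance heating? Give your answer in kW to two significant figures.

180 kW

In absolute terms T_C = 288.35 K and T_H = 299.25 K, so ΔT = 10.90 K.
COP_Carnot = T_H/ΔT = 299.25/10.90 = 27.45.
Resistance heating needs Ẇ_res = Q̇_H = 186.0 kW; the reversible heat pump needs only Ẇ_hp = Q̇_H/COP = 6.775 kW.
Saving = 186.0 − 6.775 = 179.2 kW.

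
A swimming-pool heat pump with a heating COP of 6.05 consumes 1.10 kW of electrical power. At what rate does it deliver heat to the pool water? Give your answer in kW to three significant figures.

6.66 kW

Q̇_H = COP_HP × Ẇ = 6.05 × 1.100 = 6.655 kW.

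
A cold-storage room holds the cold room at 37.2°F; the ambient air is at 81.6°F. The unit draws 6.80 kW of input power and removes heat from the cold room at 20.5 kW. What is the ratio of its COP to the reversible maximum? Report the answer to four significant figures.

COP_actual = Q̇_C/Ẇ = 20.50/6.800 = 3.015.
In absolute terms T_C = 276.04 K and T_H = 300.71 K, so ΔT = 24.67 K.
COP_Carnot = T_C/ΔT = 276.04/24.67 = 11.19.
η_II = COP_actual/COP_Carnot = 3.015/11.19 = 0.2694.

0.2694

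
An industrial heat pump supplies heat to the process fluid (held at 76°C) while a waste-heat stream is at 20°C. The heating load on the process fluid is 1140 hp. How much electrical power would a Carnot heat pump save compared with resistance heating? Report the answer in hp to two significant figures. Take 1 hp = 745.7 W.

960 hp

In absolute terms T_C = 293.15 K and T_H = 349.15 K, so ΔT = 56.00 K.
COP_Carnot = T_H/ΔT = 349.15/56.00 = 6.235.
Resistance heating needs Ẇ_res = Q̇_H = 1140 hp; the reversible heat pump needs only Ẇ_hp = Q̇_H/COP = 182.8 hp.
Saving = 1140 − 182.8 = 957.2 hp.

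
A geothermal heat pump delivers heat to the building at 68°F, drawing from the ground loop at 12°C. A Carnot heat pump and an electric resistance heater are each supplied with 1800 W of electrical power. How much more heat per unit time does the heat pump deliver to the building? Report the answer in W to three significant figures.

In absolute terms T_C = 285.15 K and T_H = 293.15 K, so ΔT = 8.000 K.
COP_Carnot = T_H/ΔT = 293.15/8.000 = 36.64.
The heat pump delivers Q̇_H = COP × Ẇ = 65960 W; the resistance heater delivers Ẇ = 1800 W.
Extra = (COP − 1)·Ẇ = 64160 W.

64200 W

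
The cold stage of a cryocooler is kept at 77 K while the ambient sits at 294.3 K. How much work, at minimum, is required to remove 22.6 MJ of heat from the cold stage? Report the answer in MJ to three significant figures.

63.8 MJ

The reservoir spacing is ΔT = 294.3 − 77 = 217.3 K.
The reversible limit is COP_R = T_C/ΔT = 0.3543, so W_min = Q_C/COP = Q_C·ΔT/T_C.
W_min = 22.60 × 217.3/77.00 = 63.78 MJ.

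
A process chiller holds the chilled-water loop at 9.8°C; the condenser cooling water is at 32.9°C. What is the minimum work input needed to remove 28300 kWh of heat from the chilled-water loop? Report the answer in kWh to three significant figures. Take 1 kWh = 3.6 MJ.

In absolute terms T_C = 282.95 K and T_H = 306.05 K, so ΔT = 23.10 K.
The reversible limit is COP_R = T_C/ΔT = 12.25, so W_min = Q_C/COP = Q_C·ΔT/T_C.
W_min = 28300 × 23.10/282.95 = 2310 kWh.

2310 kWh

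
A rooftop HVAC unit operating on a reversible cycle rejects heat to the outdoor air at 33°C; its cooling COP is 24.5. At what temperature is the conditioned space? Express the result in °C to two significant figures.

For a Carnot refrigerator COP_R = T_C/(T_H − T_C), so T_C = COP·T_H/(1 + COP).
With T_H = 306.15 K, T_C = 24.5 × 306.15/25.50 = 294.14 K.
Converting, 294.14 K = 20.99°C.

21 °C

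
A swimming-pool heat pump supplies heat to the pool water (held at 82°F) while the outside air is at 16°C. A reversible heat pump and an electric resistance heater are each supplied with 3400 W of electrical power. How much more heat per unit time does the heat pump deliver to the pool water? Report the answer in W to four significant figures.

In absolute terms T_C = 289.15 K and T_H = 300.93 K, so ΔT = 11.78 K.
COP_Carnot = T_H/ΔT = 300.93/11.78 = 25.55.
The heat pump delivers Q̇_H = COP × Ẇ = 86870 W; the resistance heater delivers Ẇ = 3400 W.
Extra = (COP − 1)·Ẇ = 83470 W.

83470 W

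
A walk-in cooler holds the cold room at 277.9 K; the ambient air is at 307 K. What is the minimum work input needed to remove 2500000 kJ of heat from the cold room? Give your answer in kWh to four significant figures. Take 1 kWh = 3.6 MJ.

The reservoir spacing is ΔT = 307 − 277.9 = 29.10 K.
The reversible limit is COP_R = T_C/ΔT = 9.550, so W_min = Q_C/COP = Q_C·ΔT/T_C.
W_min = 2500000 × 29.10/277.90 = 261800 kJ = 72.72 kWh.

72.72 kWh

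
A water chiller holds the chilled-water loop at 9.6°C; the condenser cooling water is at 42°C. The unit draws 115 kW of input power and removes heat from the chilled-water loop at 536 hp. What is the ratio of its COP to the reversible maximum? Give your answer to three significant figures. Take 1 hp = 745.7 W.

0.398

Converting, Q̇_C = 536.0 hp = 399.7 kW, so COP_actual = Q̇_C/Ẇ = 399.7/115.0 = 3.476.
In absolute terms T_C = 282.75 K and T_H = 315.15 K, so ΔT = 32.40 K.
COP_Carnot = T_C/ΔT = 282.75/32.40 = 8.727.
η_II = COP_actual/COP_Carnot = 3.476/8.727 = 0.3983.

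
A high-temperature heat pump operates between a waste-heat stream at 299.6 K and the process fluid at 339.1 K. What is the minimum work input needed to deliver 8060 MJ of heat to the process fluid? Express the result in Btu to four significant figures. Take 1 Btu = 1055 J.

The reservoir spacing is ΔT = 339.1 − 299.6 = 39.50 K.
The reversible limit is COP_HP = T_H/ΔT = 8.585, so W_min = Q_H/COP = Q_H·ΔT/T_H.
W_min = 8060 × 39.50/339.10 = 938.9 MJ = 889900 Btu.

889900 Btu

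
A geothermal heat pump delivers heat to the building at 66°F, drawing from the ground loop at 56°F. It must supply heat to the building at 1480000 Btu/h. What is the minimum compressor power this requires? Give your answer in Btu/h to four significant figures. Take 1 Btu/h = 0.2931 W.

28150 Btu/h

In absolute terms T_C = 286.48 K and T_H = 292.04 K, so ΔT = 5.556 K.
COP_Carnot = T_H/ΔT = 292.04/5.556 = 52.57.
Ẇ_min = Q̇/COP_Carnot = 1480000/52.57 = 28150 Btu/h.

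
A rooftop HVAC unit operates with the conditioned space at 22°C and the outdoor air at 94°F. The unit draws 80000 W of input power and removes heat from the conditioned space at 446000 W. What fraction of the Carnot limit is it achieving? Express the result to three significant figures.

COP_actual = Q̇_C/Ẇ = 446000/80000 = 5.575.
In absolute terms T_C = 295.15 K and T_H = 307.59 K, so ΔT = 12.44 K.
COP_Carnot = T_C/ΔT = 295.15/12.44 = 23.72.
η_II = COP_actual/COP_Carnot = 5.575/23.72 = 0.2351.

0.235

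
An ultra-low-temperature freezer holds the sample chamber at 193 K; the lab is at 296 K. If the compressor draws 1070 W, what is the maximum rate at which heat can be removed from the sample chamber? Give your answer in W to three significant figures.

2000 W

The reservoir spacing is ΔT = 296 − 193 = 103.0 K.
COP_Carnot = T_C/ΔT = 193.00/103.0 = 1.874.
Q̇_max = COP_Carnot × Ẇ = 1.874 × 1070 W = 2005 W.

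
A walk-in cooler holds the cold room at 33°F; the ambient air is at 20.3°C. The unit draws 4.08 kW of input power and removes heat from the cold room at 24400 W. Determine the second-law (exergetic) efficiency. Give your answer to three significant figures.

0.431

Converting, Q̇_C = 24400 W = 24.40 kW, so COP_actual = Q̇_C/Ẇ = 24.40/4.080 = 5.980.
In absolute terms T_C = 273.71 K and T_H = 293.45 K, so ΔT = 19.74 K.
COP_Carnot = T_C/ΔT = 273.71/19.74 = 13.86.
η_II = COP_actual/COP_Carnot = 5.980/13.86 = 0.4314.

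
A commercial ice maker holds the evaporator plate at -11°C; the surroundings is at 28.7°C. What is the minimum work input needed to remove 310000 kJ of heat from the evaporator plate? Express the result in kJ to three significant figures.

46900 kJ

In absolute terms T_C = 262.15 K and T_H = 301.85 K, so ΔT = 39.70 K.
The reversible limit is COP_R = T_C/ΔT = 6.603, so W_min = Q_C/COP = Q_C·ΔT/T_C.
W_min = 310000 × 39.70/262.15 = 46950 kJ.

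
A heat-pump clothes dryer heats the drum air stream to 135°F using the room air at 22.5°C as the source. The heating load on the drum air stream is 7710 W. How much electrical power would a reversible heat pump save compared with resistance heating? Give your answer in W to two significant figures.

6900 W

In absolute terms T_C = 295.65 K and T_H = 330.37 K, so ΔT = 34.72 K.
COP_Carnot = T_H/ΔT = 330.37/34.72 = 9.515.
Resistance heating needs Ẇ_res = Q̇_H = 7710 W; the reversible heat pump needs only Ẇ_hp = Q̇_H/COP = 810.3 W.
Saving = 7710 − 810.3 = 6900 W.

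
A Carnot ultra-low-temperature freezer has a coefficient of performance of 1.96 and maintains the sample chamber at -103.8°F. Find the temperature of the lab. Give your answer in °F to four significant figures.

COP_R = T_C/(T_H − T_C) gives T_H − T_C = T_C/COP.
With T_C = 197.71 K, T_H = 197.71 × (1 + 1/1.96) = 298.58 K.
Converting, 298.58 K = 77.77°F.

77.77 °F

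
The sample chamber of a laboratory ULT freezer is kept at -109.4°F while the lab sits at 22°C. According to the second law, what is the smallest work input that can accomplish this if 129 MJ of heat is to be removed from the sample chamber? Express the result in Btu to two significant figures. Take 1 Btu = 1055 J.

63000 Btu

In absolute terms T_C = 194.59 K and T_H = 295.15 K, so ΔT = 100.6 K.
The reversible limit is COP_R = T_C/ΔT = 1.935, so W_min = Q_C/COP = Q_C·ΔT/T_C.
W_min = 129.0 × 100.6/194.59 = 66.66 MJ = 63180 Btu.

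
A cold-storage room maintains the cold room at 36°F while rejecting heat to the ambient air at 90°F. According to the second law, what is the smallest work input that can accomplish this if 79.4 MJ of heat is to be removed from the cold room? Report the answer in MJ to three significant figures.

In absolute terms T_C = 275.37 K and T_H = 305.37 K, so ΔT = 30.00 K.
The reversible limit is COP_R = T_C/ΔT = 9.179, so W_min = Q_C/COP = Q_C·ΔT/T_C.
W_min = 79.40 × 30.00/275.37 = 8.650 MJ.

8.65 MJ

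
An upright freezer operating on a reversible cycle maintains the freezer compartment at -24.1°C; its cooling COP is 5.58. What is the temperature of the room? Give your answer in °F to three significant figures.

69.0 °F

COP_R = T_C/(T_H − T_C) gives T_H − T_C = T_C/COP.
With T_C = 249.05 K, T_H = 249.05 × (1 + 1/5.58) = 293.68 K.
Converting, 293.68 K = 68.96°F.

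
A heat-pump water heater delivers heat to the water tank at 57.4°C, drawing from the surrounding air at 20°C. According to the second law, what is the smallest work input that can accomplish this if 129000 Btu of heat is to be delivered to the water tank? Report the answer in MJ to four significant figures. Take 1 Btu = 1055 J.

In absolute terms T_C = 293.15 K and T_H = 330.55 K, so ΔT = 37.40 K.
The reversible limit is COP_HP = T_H/ΔT = 8.838, so W_min = Q_H/COP = Q_H·ΔT/T_H.
W_min = 129000 × 37.40/330.55 = 14600 Btu = 15.40 MJ.

15.40 MJ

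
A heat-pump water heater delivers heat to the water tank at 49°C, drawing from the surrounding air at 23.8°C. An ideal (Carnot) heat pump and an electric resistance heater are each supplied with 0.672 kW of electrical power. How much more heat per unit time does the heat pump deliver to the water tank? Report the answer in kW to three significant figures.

In absolute terms T_C = 296.95 K and T_H = 322.15 K, so ΔT = 25.20 K.
COP_Carnot = T_H/ΔT = 322.15/25.20 = 12.78.
The heat pump delivers Q̇_H = COP × Ẇ = 8.591 kW; the resistance heater delivers Ẇ = 0.6720 kW.
Extra = (COP − 1)·Ẇ = 7.919 kW.

7.92 kW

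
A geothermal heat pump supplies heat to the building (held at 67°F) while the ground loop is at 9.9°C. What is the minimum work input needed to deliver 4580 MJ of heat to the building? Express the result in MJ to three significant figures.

149 MJ

In absolute terms T_C = 283.05 K and T_H = 292.59 K, so ΔT = 9.544 K.
The reversible limit is COP_HP = T_H/ΔT = 30.66, so W_min = Q_H/COP = Q_H·ΔT/T_H.
W_min = 4580 × 9.544/292.59 = 149.4 MJ.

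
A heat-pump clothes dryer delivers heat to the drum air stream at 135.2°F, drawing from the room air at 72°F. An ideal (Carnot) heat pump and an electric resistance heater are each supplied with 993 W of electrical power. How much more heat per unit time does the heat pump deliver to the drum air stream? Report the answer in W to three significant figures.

8350 W

In absolute terms T_C = 295.37 K and T_H = 330.48 K, so ΔT = 35.11 K.
COP_Carnot = T_H/ΔT = 330.48/35.11 = 9.413.
The heat pump delivers Q̇_H = COP × Ẇ = 9347 W; the resistance heater delivers Ẇ = 993.0 W.
Extra = (COP − 1)·Ẇ = 8354 W.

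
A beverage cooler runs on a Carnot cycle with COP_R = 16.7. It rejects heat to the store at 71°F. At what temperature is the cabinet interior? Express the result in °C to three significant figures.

5.01 °C

For a Carnot refrigerator COP_R = T_C/(T_H − T_C), so T_C = COP·T_H/(1 + COP).
With T_H = 294.82 K, T_C = 16.7 × 294.82/17.70 = 278.16 K.
Converting, 278.16 K = 5.01°C.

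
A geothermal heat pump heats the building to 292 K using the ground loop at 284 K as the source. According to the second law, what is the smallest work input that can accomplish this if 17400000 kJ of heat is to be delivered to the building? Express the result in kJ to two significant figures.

The reservoir spacing is ΔT = 292 − 284 = 8.000 K.
The reversible limit is COP_HP = T_H/ΔT = 36.50, so W_min = Q_H/COP = Q_H·ΔT/T_H.
W_min = 17400000 × 8.000/292.00 = 476700 kJ.

480000 kJ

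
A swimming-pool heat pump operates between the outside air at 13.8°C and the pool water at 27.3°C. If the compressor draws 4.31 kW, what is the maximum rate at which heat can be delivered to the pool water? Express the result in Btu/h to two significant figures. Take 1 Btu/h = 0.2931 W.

In absolute terms T_C = 286.95 K and T_H = 300.45 K, so ΔT = 13.50 K.
COP_Carnot = T_H/ΔT = 300.45/13.50 = 22.26.
Q̇_max = COP_Carnot × Ẇ = 22.26 × 4.310 kW = 95.92 kW = 327300 Btu/h.

330000 Btu/h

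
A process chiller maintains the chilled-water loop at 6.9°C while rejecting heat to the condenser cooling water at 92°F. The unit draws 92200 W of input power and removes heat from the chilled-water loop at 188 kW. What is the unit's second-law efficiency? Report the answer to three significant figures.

Converting, Q̇_C = 188.0 kW = 188000 W, so COP_actual = Q̇_C/Ẇ = 188000/92200 = 2.039.
In absolute terms T_C = 280.05 K and T_H = 306.48 K, so ΔT = 26.43 K.
COP_Carnot = T_C/ΔT = 280.05/26.43 = 10.59.
η_II = COP_actual/COP_Carnot = 2.039/10.59 = 0.1925.

0.192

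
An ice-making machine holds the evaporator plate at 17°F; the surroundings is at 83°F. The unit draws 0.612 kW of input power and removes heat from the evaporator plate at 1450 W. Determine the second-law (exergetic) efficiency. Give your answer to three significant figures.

0.328

Converting, Q̇_C = 1450 W = 1.450 kW, so COP_actual = Q̇_C/Ẇ = 1.450/0.6120 = 2.369.
In absolute terms T_C = 264.82 K and T_H = 301.48 K, so ΔT = 36.67 K.
COP_Carnot = T_C/ΔT = 264.82/36.67 = 7.222.
η_II = COP_actual/COP_Carnot = 2.369/7.222 = 0.3281.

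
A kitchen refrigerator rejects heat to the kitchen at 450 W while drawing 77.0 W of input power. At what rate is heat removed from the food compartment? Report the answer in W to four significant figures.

373.0 W

For a cyclic device the first law requires Q̇_H = Q̇_C + Ẇ.
Q̇_C = Q̇_H − Ẇ = 373.0 W.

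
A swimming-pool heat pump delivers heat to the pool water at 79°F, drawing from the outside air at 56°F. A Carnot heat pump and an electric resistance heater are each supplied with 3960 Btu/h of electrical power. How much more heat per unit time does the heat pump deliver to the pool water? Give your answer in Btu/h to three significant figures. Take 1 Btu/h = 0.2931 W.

88800 Btu/h

In absolute terms T_C = 286.48 K and T_H = 299.26 K, so ΔT = 12.78 K.
COP_Carnot = T_H/ΔT = 299.26/12.78 = 23.42.
The heat pump delivers Q̇_H = COP × Ẇ = 92740 Btu/h; the resistance heater delivers Ẇ = 3960 Btu/h.
Extra = (COP − 1)·Ẇ = 88780 Btu/h.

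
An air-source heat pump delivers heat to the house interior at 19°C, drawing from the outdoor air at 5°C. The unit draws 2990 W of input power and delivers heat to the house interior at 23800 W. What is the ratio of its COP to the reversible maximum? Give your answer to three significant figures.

COP_actual = Q̇_H/Ẇ = 23800/2990 = 7.960.
In absolute terms T_C = 278.15 K and T_H = 292.15 K, so ΔT = 14.00 K.
COP_Carnot = T_H/ΔT = 292.15/14.00 = 20.87.
η_II = COP_actual/COP_Carnot = 7.960/20.87 = 0.3814.

0.381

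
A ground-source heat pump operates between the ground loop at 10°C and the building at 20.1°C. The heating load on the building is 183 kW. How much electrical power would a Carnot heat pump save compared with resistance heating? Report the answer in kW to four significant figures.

176.7 kW

In absolute terms T_C = 283.15 K and T_H = 293.25 K, so ΔT = 10.10 K.
COP_Carnot = T_H/ΔT = 293.25/10.10 = 29.03.
Resistance heating needs Ẇ_res = Q̇_H = 183.0 kW; the reversible heat pump needs only Ẇ_hp = Q̇_H/COP = 6.303 kW.
Saving = 183.0 − 6.303 = 176.7 kW.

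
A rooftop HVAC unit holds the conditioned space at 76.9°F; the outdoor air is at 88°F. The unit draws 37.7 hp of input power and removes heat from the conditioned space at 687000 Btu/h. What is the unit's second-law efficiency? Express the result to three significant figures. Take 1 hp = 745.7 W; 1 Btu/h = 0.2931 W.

0.148

Converting, Q̇_C = 687000 Btu/h = 270.0 hp, so COP_actual = Q̇_C/Ẇ = 270.0/37.70 = 7.163.
In absolute terms T_C = 298.09 K and T_H = 304.26 K, so ΔT = 6.167 K.
COP_Carnot = T_C/ΔT = 298.09/6.167 = 48.34.
η_II = COP_actual/COP_Carnot = 7.163/48.34 = 0.1482.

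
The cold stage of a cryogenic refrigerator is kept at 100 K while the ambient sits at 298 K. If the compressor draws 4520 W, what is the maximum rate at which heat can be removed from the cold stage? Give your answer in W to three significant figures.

The reservoir spacing is ΔT = 298 − 100 = 198.0 K.
COP_Carnot = T_C/ΔT = 100.00/198.0 = 0.5051.
Q̇_max = COP_Carnot × Ẇ = 0.5051 × 4520 W = 2283 W.

2280 W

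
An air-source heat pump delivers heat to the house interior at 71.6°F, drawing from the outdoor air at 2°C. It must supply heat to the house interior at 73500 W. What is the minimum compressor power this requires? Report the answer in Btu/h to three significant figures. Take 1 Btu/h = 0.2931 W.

In absolute terms T_C = 275.15 K and T_H = 295.15 K, so ΔT = 20.00 K.
COP_Carnot = T_H/ΔT = 295.15/20.00 = 14.76.
Ẇ_min = Q̇/COP_Carnot = 73500/14.76 = 4981 W = 16990 Btu/h.

17000 Btu/h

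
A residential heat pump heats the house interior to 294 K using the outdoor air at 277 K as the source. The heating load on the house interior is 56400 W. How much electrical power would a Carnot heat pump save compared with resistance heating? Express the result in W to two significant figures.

The reservoir spacing is ΔT = 294 − 277 = 17.00 K.
COP_Carnot = T_H/ΔT = 294.00/17.00 = 17.29.
Resistance heating needs Ẇ_res = Q̇_H = 56400 W; the reversible heat pump needs only Ẇ_hp = Q̇_H/COP = 3261 W.
Saving = 56400 − 3261 = 53140 W.

53000 W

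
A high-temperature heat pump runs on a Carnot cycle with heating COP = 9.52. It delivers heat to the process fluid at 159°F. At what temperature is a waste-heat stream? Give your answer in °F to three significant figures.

94.0 °F

COP_HP = T_H/(T_H − T_C) gives T_H − T_C = T_H/COP.
With T_H = 343.71 K, T_C = 343.71 × (1 − 1/9.52) = 307.60 K.
Converting, 307.60 K = 94.01°F.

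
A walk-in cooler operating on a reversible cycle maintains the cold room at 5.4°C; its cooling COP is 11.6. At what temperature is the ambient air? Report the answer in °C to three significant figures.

29.4 °C

COP_R = T_C/(T_H − T_C) gives T_H − T_C = T_C/COP.
With T_C = 278.55 K, T_H = 278.55 × (1 + 1/11.6) = 302.56 K.
Converting, 302.56 K = 29.41°C.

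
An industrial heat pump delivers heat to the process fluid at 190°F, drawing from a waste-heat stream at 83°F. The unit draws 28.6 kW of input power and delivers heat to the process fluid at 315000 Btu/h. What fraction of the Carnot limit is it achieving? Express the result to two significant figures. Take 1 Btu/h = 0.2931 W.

Converting, Q̇_H = 315000 Btu/h = 92.33 kW, so COP_actual = Q̇_H/Ẇ = 92.33/28.60 = 3.228.
In absolute terms T_C = 301.48 K and T_H = 360.93 K, so ΔT = 59.44 K.
COP_Carnot = T_H/ΔT = 360.93/59.44 = 6.072.
η_II = COP_actual/COP_Carnot = 3.228/6.072 = 0.5317.

0.53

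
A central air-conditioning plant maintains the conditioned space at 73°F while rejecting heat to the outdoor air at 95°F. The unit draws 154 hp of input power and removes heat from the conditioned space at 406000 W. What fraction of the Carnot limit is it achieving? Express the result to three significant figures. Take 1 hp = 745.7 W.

0.146

Converting, Q̇_C = 406000 W = 544.5 hp, so COP_actual = Q̇_C/Ẇ = 544.5/154.0 = 3.535.
In absolute terms T_C = 295.93 K and T_H = 308.15 K, so ΔT = 12.22 K.
COP_Carnot = T_C/ΔT = 295.93/12.22 = 24.21.
η_II = COP_actual/COP_Carnot = 3.535/24.21 = 0.1460.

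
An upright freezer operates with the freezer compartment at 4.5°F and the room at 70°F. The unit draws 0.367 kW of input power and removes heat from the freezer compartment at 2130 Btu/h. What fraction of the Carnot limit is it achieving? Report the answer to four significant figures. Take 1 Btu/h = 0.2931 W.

Converting, Q̇_C = 2130 Btu/h = 0.6243 kW, so COP_actual = Q̇_C/Ẇ = 0.6243/0.3670 = 1.701.
In absolute terms T_C = 257.87 K and T_H = 294.26 K, so ΔT = 36.39 K.
COP_Carnot = T_C/ΔT = 257.87/36.39 = 7.087.
η_II = COP_actual/COP_Carnot = 1.701/7.087 = 0.2400.

0.2400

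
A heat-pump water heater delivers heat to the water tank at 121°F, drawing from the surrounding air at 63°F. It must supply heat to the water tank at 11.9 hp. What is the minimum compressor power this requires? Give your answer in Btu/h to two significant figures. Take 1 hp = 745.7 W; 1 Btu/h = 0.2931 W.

In absolute terms T_C = 290.37 K and T_H = 322.59 K, so ΔT = 32.22 K.
COP_Carnot = T_H/ΔT = 322.59/32.22 = 10.01.
Ẇ_min = Q̇/COP_Carnot = 11.90/10.01 = 1.189 hp = 3024 Btu/h.

3000 Btu/h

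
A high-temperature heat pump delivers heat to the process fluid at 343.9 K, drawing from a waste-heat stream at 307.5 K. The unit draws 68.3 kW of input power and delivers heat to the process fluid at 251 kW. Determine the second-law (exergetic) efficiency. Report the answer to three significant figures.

COP_actual = Q̇_H/Ẇ = 251.0/68.30 = 3.675.
The reservoir spacing is ΔT = 343.9 − 307.5 = 36.40 K.
COP_Carnot = T_H/ΔT = 343.90/36.40 = 9.448.
η_II = COP_actual/COP_Carnot = 3.675/9.448 = 0.3890.

0.389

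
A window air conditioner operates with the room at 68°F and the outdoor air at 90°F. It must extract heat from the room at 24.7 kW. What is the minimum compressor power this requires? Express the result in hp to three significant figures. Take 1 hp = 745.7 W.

In absolute terms T_C = 293.15 K and T_H = 305.37 K, so ΔT = 12.22 K.
COP_Carnot = T_C/ΔT = 293.15/12.22 = 23.99.
Ẇ_min = Q̇/COP_Carnot = 24.70/23.99 = 1.030 kW = 1.381 hp.

1.38 hp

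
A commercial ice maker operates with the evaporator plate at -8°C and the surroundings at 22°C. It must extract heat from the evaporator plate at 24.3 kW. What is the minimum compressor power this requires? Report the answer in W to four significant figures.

In absolute terms T_C = 265.15 K and T_H = 295.15 K, so ΔT = 30.00 K.
COP_Carnot = T_C/ΔT = 265.15/30.00 = 8.838.
Ẇ_min = Q̇/COP_Carnot = 24.30/8.838 = 2.749 kW = 2749 W.

2749 W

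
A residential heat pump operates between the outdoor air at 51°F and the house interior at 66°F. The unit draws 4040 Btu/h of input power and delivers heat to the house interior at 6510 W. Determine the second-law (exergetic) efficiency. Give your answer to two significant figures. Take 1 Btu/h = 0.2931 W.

0.16

Converting, Q̇_H = 6510 W = 22210 Btu/h, so COP_actual = Q̇_H/Ẇ = 22210/4040 = 5.498.
In absolute terms T_C = 283.71 K and T_H = 292.04 K, so ΔT = 8.333 K.
COP_Carnot = T_H/ΔT = 292.04/8.333 = 35.04.
η_II = COP_actual/COP_Carnot = 5.498/35.04 = 0.1569.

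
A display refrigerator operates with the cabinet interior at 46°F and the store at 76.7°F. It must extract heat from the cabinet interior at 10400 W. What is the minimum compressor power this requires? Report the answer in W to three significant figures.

In absolute terms T_C = 280.93 K and T_H = 297.98 K, so ΔT = 17.06 K.
COP_Carnot = T_C/ΔT = 280.93/17.06 = 16.47.
Ẇ_min = Q̇/COP_Carnot = 10400/16.47 = 631.4 W.

631 W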